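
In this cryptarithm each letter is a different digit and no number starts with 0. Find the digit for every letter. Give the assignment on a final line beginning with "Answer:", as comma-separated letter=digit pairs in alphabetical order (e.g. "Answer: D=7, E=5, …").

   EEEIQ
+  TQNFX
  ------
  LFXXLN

Step 1. [col 1: Q + X ≡ N (mod 10)] Q=4 is one option consistent with column 1 (Q + X ≡ N (mod 10), carry-in 0) — take it, so Q=4.
Step 2. [col 1: Q + X ≡ N (mod 10)] no forcing yet in column 1 (carry-in 0); X=9 is free and consistent — try it. So X=9.
Step 3. [col 1: Q + X ≡ N (mod 10)] in column 1 we have Q+X≡N with carry-in 0; given Q=4, X=9 and digits 4,9 already taken and all letters distinct, that pins N to 3 ⇒ N=3.
Step 4. [col 2: I + F ≡ L (mod 10)] I=8 is one option consistent with column 2 (I + F ≡ L (mod 10), carry-in 1) — take it, so I=8.
Step 5. [col 2: I + F ≡ L (mod 10)] several values work for L in column 2 (I + F ≡ L (mod 10), carry-in 1); try L=1. So L=1.
Step 6. [col 2: I + F ≡ L (mod 10)] column 2 reads I+F+carry(1)=L with I=8, L=1; with digits 1,3,4,8,9 already taken and all letters distinct, the only value for F is 2 ⇒ F=2.
Step 7. [col 3: E + N ≡ X (mod 10)] in column 3 we have E+N≡X with carry-in 1; given N=3, X=9 and digits 1,2,3,4,8,9 already taken and all letters distinct, that pins E to 5. So E=5.
Step 8. [col 5: E + T ≡ F (mod 10)] column 5 reads E+T+carry(0)=F with E=5, F=2; with digits 1,2,3,4,5,8,9 already taken and all letters distinct, the only value for T is 7, so T=7.

Answer: E=5, F=2, I=8, L=1, N=3, Q=4, T=7, X=9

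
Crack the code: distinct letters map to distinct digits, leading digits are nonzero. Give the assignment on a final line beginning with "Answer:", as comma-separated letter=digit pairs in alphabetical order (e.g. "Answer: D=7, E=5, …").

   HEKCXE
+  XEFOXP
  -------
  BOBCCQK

Step 1. [col 1: E + P ≡ K (mod 10)] column 1 (E + P ≡ K (mod 10), carry-in 0) doesn't pin P yet; pick P=9 and continue ⇒ P=9.
Step 2. [B] adding two 6-digit numbers gives at most 6+1 digits, and here it does — B is that final carry and must be 1. So B=1.
Step 3. [col 1: E + P ≡ K (mod 10)] column 1 (E + P ≡ K (mod 10), carry-in 0) doesn't pin E yet; pick E=5 and continue. So E=5.
Step 4. [col 1: E + P ≡ K (mod 10)] column 1: given E=5, P=9, carry-in 0, and digits 1,5,9 already taken and all letters distinct, E+P≡K (mod 10) forces K=4, so K=4.
Step 5. [col 2: X + X ≡ Q (mod 10)] column 2 (X + X ≡ Q (mod 10), carry-in 1) doesn't pin X yet; pick X=3 and continue. So X=3.
Step 6. [col 2: X + X ≡ Q (mod 10)] in column 2 we have X+X≡Q with carry-in 1; given X=3 and digits 1,3,4,5,9 already taken and all letters distinct, that pins Q to 7 ⇒ Q=7.
Step 7. [col 3: C + O ≡ C (mod 10)] column 3: given nothing yet, carry-in 0, and digits 1,3,4,5,7,9 already taken and all letters distinct, C+O≡C (mod 10) forces O=0 ⇒ O=0.
Step 8. [col 3: C + O ≡ C (mod 10)] C=2 is one option consistent with column 3 (C + O ≡ C (mod 10), carry-in 0) — take it ⇒ C=2.
Step 9. [col 4: K + F ≡ C (mod 10)] in column 4 we have K+F≡C with carry-in 0; given K=4, C=2 and digits 0,1,2,3,4,5,7,9 already taken and all letters distinct, that pins F to 8. So F=8.
Step 10. [col 6: H + X ≡ O (mod 10)] column 6: given X=3, O=0, carry-in 1, and digits 0,1,2,3,4,5,7,8,9 already taken and all letters distinct, H+X≡O (mod 10) forces H=6. So H=6.

Answer: B=1, C=2, E=5, F=8, H=6, K=4, O=0, P=9, Q=7, X=3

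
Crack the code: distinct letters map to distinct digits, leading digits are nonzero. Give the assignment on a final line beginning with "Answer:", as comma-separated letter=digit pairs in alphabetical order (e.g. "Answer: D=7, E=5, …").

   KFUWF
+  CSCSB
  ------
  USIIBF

Step 1. [col 1: F + B ≡ F (mod 10)] column 1: given nothing yet, carry-in 0, and all letters distinct, none taken yet, F+B≡F (mod 10) forces B=0, so B=0.
Step 2. [col 1: F + B ≡ F (mod 10)] column 1 (F + B ≡ F (mod 10), carry-in 0) doesn't pin F yet; pick F=3 and continue ⇒ F=3.
Step 3. [col 2: W + S ≡ B (mod 10)] W=6 is one option consistent with column 2 (W + S ≡ B (mod 10), carry-in 0) — take it. So W=6.
Step 4. [col 2: W + S ≡ B (mod 10)] column 2 reads W+S+carry(0)=B with W=6, B=0; with digits 0,3,6 already taken and all letters distinct, the only value for S is 4. So S=4.
Step 5. [col 3: U + C ≡ I (mod 10)] no forcing yet in column 3 (carry-in 1); C=5 is free and consistent — try it ⇒ C=5.
Step 6. [col 3: U + C ≡ I (mod 10)] no forcing yet in column 3 (carry-in 1); I=7 is free and consistent — try it. So I=7.
Step 7. [col 3: U + C ≡ I (mod 10)] from column 3 (C=5, I=7, carry-in 1, digits 0,3,4,5,6,7 already taken and all letters distinct): U must equal 1 ⇒ U=1.
Step 8. [col 5: K + C ≡ S (mod 10)] in column 5 we have K+C≡S with carry-in 0; given C=5, S=4 and digits 0,1,3,4,5,6,7 already taken and all letters distinct, that pins K to 9, so K=9.

Answer: B=0, C=5, F=3, I=7, K=9, S=4, U=1, W=6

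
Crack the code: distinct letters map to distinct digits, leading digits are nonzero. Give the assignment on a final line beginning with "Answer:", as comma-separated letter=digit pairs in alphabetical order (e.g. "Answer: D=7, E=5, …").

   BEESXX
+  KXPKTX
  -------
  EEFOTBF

Step 1. [col 1: X + X ≡ F (mod 10)] F=4 is one option consistent with column 1 (X + X ≡ F (mod 10), carry-in 0) — take it ⇒ F=4.
Step 2. [E] the sum has 7 digits but both addends have 6; that extra leading digit E is the final carry, namely 1 ⇒ E=1.
Step 3. [col 1: X + X ≡ F (mod 10)] several values work for X in column 1 (X + X ≡ F (mod 10), carry-in 0); try X=2 ⇒ X=2.
Step 4. [col 2: X + T ≡ B (mod 10)] no forcing yet in column 2 (carry-in 0); B=5 is free and consistent — try it, so B=5.
Step 5. [col 2: X + T ≡ B (mod 10)] column 2: given X=2, B=5, carry-in 0, and digits 1,2,4,5 already taken and all letters distinct, X+T≡B (mod 10) forces T=3, so T=3.
Step 6. [col 3: S + K ≡ T (mod 10)] column 3 (S + K ≡ T (mod 10), carry-in 0) doesn't pin K yet; pick K=6 and continue, so K=6.
Step 7. [col 3: S + K ≡ T (mod 10)] column 3 reads S+K+carry(0)=T with K=6, T=3; with digits 1,2,3,4,5,6 already taken and all letters distinct, the only value for S is 7, so S=7.
Step 8. [col 4: E + P ≡ O (mod 10)] in column 4 we have E+P≡O with carry-in 1; given E=1 and digits 1,2,3,4,5,6,7 already taken and all letters distinct, that pins O to 0 ⇒ O=0.
Step 9. [col 4: E + P ≡ O (mod 10)] column 4 reads E+P+carry(1)=O with E=1, O=0; with digits 0,1,2,3,4,5,6,7 already taken and all letters distinct, the only value for P is 8, so P=8.

Answer: B=5, E=1, F=4, K=6, O=0, P=8, S=7, T=3, X=2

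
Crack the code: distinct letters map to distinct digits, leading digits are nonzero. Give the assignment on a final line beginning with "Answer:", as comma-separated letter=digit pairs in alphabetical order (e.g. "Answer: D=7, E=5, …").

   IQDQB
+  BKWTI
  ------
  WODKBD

Step 1. [col 1: B + I ≡ D (mod 10)] B=5 is one option consistent with column 1 (B + I ≡ D (mod 10), carry-in 0) — take it, so B=5.
Step 2. [col 1: B + I ≡ D (mod 10)] no forcing yet in column 1 (carry-in 0); D=2 is free and consistent — try it, so D=2.
Step 3. [col 1: B + I ≡ D (mod 10)] column 1 reads B+I+carry(0)=D with B=5, D=2; with digits 2,5 already taken and all letters distinct, the only value for I is 7 ⇒ I=7.
Step 4. [col 2: Q + T ≡ B (mod 10)] several values work for T in column 2 (Q + T ≡ B (mod 10), carry-in 1); try T=6, so T=6.
Step 5. [W] adding two 5-digit numbers gives at most 5+1 digits, and here it does — W is that final carry and must be 1, so W=1.
Step 6. [col 2: Q + T ≡ B (mod 10)] in column 2 we have Q+T≡B with carry-in 1; given T=6, B=5 and digits 1,2,5,6,7 already taken and all letters distinct, that pins Q to 8, so Q=8.
Step 7. [col 3: D + W ≡ K (mod 10)] column 3: given D=2, W=1, carry-in 1, and digits 1,2,5,6,7,8 already taken and all letters distinct, D+W≡K (mod 10) forces K=4 ⇒ K=4.
Step 8. [col 5: I + B ≡ O (mod 10)] column 5 reads I+B+carry(1)=O with I=7, B=5; with digits 1,2,4,5,6,7,8 already taken and all letters distinct, the only value for O is 3. So O=3.

Answer: B=5, D=2, I=7, K=4, O=3, Q=8, T=6, W=1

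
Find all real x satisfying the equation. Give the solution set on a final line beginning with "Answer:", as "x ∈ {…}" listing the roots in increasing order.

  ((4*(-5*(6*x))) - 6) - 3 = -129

Step 1. [((4*(-5*(6*x))) - 6) - 3 = -129] 3 comes off first (add 3) ⇒ sub: (4*(-5*(6*x))) - 6 = -126.
Step 2. [(4*(-5*(6*x))) - 6 = -126] 6 comes off first (add 6) ⇒ sub: 4*(-5*(6*x)) = -120.
Step 3. [4*(-5*(6*x)) = -120] leading coefficient 4: divide by 4. So div: -5*(6*x) = -30.
Step 4. [-5*(6*x) = -30] -5·(inner) — divide through by -5, so div: 6*x = 6.
Step 5. [6*x = 6] leading coefficient 6: divide by 6. So div: x = 1.

Answer: x ∈ {1}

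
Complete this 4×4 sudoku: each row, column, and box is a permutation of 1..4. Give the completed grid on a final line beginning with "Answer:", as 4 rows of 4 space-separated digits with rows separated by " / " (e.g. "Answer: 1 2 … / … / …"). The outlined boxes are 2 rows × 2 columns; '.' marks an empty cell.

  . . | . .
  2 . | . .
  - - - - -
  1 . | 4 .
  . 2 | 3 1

Step 1. [r1c1∈{3,4}] 3 has one home in col 1: r1c1, so r1c1=3.
Step 2. [r2c3∈{1}] r2c3 has the single candidate 1 ⇒ r2c3=1.
Step 3. [r2c2∈{4}] r2c2 is down to just 4. So r2c2=4.
Step 4. [r1c4∈{2,4}] across row 1, 4 lands solely at r1c4. So r1c4=4.
Step 5. [r2c4∈{3}] r2c4 has the single candidate 3 ⇒ r2c4=3.
Step 6. [r1c3∈{2}] only 2 remains possible at r1c3 ⇒ r1c3=2.
Step 7. [r1c2∈{1}] r1c2's peers cover all but 1. So r1c2=1.
Step 8. [r3c4∈{2}] r3c4 is down to just 2. So r3c4=2.
Step 9. [r4c1∈{4}] r4c1's peers cover all but 4, so r4c1=4.
Step 10. [r3c2∈{3}] r3c2 is down to just 3. So r3c2=3.

Answer: 3 1 2 4 / 2 4 1 3 / 1 3 4 2 / 4 2 3 1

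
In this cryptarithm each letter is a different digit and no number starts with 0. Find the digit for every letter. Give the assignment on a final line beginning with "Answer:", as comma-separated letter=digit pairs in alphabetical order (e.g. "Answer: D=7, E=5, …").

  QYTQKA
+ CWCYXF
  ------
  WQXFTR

Step 1. [col 1: A + F ≡ R (mod 10)] column 1 (A + F ≡ R (mod 10), carry-in 0) doesn't pin F yet; pick F=9 and continue, so F=9.
Step 2. [col 1: A + F ≡ R (mod 10)] column 1 (A + F ≡ R (mod 10), carry-in 0) doesn't pin A yet; pick A=2 and continue ⇒ A=2.
Step 3. [col 1: A + F ≡ R (mod 10)] column 1 reads A+F+carry(0)=R with A=2, F=9; with digits 2,9 already taken and all letters distinct, the only value for R is 1. So R=1.
Step 4. [col 2: K + X ≡ T (mod 10)] no forcing yet in column 2 (carry-in 1); X=0 is free and consistent — try it, so X=0.
Step 5. [col 2: K + X ≡ T (mod 10)] no forcing yet in column 2 (carry-in 1); K=6 is free and consistent — try it. So K=6.
Step 6. [col 2: K + X ≡ T (mod 10)] from column 2 (K=6, X=0, carry-in 1, digits 0,1,2,6,9 already taken and all letters distinct): T must equal 7. So T=7.
Step 7. [col 3: Q + Y ≡ F (mod 10)] column 3 (Q + Y ≡ F (mod 10), carry-in 0) doesn't pin Y yet; pick Y=5 and continue, so Y=5.
Step 8. [col 3: Q + Y ≡ F (mod 10)] from column 3 (Y=5, F=9, carry-in 0, digits 0,1,2,5,6,7,9 already taken and all letters distinct): Q must equal 4. So Q=4.
Step 9. [col 4: T + C ≡ X (mod 10)] column 4: given T=7, X=0, carry-in 0, and digits 0,1,2,4,5,6,7,9 already taken and all letters distinct, T+C≡X (mod 10) forces C=3. So C=3.
Step 10. [col 5: Y + W ≡ Q (mod 10)] in column 5 we have Y+W≡Q with carry-in 1; given Y=5, Q=4 and digits 0,1,2,3,4,5,6,7,9 already taken and all letters distinct, that pins W to 8, so W=8.

Answer: A=2, C=3, F=9, K=6, Q=4, R=1, T=7, W=8, X=0, Y=5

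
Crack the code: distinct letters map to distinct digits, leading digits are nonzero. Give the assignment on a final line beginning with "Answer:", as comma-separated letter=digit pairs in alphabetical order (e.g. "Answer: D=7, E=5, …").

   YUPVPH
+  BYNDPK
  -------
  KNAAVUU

Step 1. [col 1: H + K ≡ U (mod 10)] column 1 (H + K ≡ U (mod 10), carry-in 0) doesn't pin K yet; pick K=1 and continue ⇒ K=1.
Step 2. [col 1: H + K ≡ U (mod 10)] U=4 is one option consistent with column 1 (H + K ≡ U (mod 10), carry-in 0) — take it. So U=4.
Step 3. [col 1: H + K ≡ U (mod 10)] in column 1 we have H+K≡U with carry-in 0; given K=1, U=4 and digits 1,4 already taken and all letters distinct, that pins H to 3, so H=3.
Step 4. [col 2: P + P ≡ U (mod 10)] P=7 is one option consistent with column 2 (P + P ≡ U (mod 10), carry-in 0) — take it. So P=7.
Step 5. [col 3: V + D ≡ V (mod 10)] column 3 reads V+D+carry(1)=V with nothing yet; with digits 1,3,4,7 already taken and all letters distinct, the only value for D is 9 ⇒ D=9.
Step 6. [col 3: V + D ≡ V (mod 10)] no forcing yet in column 3 (carry-in 1); V=8 is free and consistent — try it. So V=8.
Step 7. [col 4: P + N ≡ A (mod 10)] column 4: given P=7, carry-in 1, and digits 1,3,4,7,8,9 already taken and all letters distinct, P+N≡A (mod 10) forces A=0 ⇒ A=0.
Step 8. [col 4: P + N ≡ A (mod 10)] from column 4 (P=7, A=0, carry-in 1, digits 0,1,3,4,7,8,9 already taken and all letters distinct): N must equal 2, so N=2.
Step 9. [col 5: U + Y ≡ A (mod 10)] from column 5 (U=4, A=0, carry-in 1, digits 0,1,2,3,4,7,8,9 already taken and all letters distinct): Y must equal 5. So Y=5.
Step 10. [col 6: Y + B ≡ N (mod 10)] from column 6 (Y=5, N=2, carry-in 1, digits 0,1,2,3,4,5,7,8,9 already taken and all letters distinct): B must equal 6. So B=6.

Answer: A=0, B=6, D=9, H=3, K=1, N=2, P=7, U=4, V=8, Y=5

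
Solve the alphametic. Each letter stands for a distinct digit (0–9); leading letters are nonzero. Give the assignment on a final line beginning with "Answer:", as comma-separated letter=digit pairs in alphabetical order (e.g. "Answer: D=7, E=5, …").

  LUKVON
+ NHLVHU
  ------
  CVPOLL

Step 1. [col 1: N + U ≡ L (mod 10)] N=1 is one option consistent with column 1 (N + U ≡ L (mod 10), carry-in 0) — take it ⇒ N=1.
Step 2. [col 1: N + U ≡ L (mod 10)] no forcing yet in column 1 (carry-in 0); L=3 is free and consistent — try it, so L=3.
Step 3. [col 1: N + U ≡ L (mod 10)] from column 1 (N=1, L=3, carry-in 0, digits 1,3 already taken and all letters distinct): U must equal 2. So U=2.
Step 4. [col 2: O + H ≡ L (mod 10)] no forcing yet in column 2 (carry-in 0); H=6 is free and consistent — try it, so H=6.
Step 5. [col 2: O + H ≡ L (mod 10)] column 2: given H=6, L=3, carry-in 0, and digits 1,2,3,6 already taken and all letters distinct, O+H≡L (mod 10) forces O=7 ⇒ O=7.
Step 6. [col 3: V + V ≡ O (mod 10)] from column 3 (O=7, carry-in 1, digits 1,2,3,6,7 already taken and all letters distinct): V must equal 8, so V=8.
Step 7. [col 4: K + L ≡ P (mod 10)] K=5 is one option consistent with column 4 (K + L ≡ P (mod 10), carry-in 1) — take it, so K=5.
Step 8. [col 4: K + L ≡ P (mod 10)] from column 4 (K=5, L=3, carry-in 1, digits 1,2,3,5,6,7,8 already taken and all letters distinct): P must equal 9. So P=9.
Step 9. [col 6: L + N ≡ C (mod 10)] from column 6 (L=3, N=1, carry-in 0, digits 1,2,3,5,6,7,8,9 already taken and all letters distinct): C must equal 4 ⇒ C=4.

Answer: C=4, H=6, K=5, L=3, N=1, O=7, P=9, U=2, V=8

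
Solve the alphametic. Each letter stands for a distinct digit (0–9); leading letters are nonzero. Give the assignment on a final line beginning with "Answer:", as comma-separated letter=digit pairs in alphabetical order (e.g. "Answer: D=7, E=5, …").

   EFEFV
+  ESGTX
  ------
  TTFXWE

Step 1. [col 1: V + X ≡ E (mod 10)] V=2 is one option consistent with column 1 (V + X ≡ E (mod 10), carry-in 0) — take it ⇒ V=2.
Step 2. [T] T is the leading digit of a 6-digit sum of two 5-digit numbers; the final carry is exactly 1 ⇒ T=1.
Step 3. [col 1: V + X ≡ E (mod 10)] several values work for E in column 1 (V + X ≡ E (mod 10), carry-in 0); try E=5, so E=5.
Step 4. [col 1: V + X ≡ E (mod 10)] column 1: given V=2, E=5, carry-in 0, and digits 1,2,5 already taken and all letters distinct, V+X≡E (mod 10) forces X=3, so X=3.
Step 5. [col 2: F + T ≡ W (mod 10)] column 2 (F + T ≡ W (mod 10), carry-in 0) doesn't pin W yet; pick W=7 and continue. So W=7.
Step 6. [col 2: F + T ≡ W (mod 10)] from column 2 (T=1, W=7, carry-in 0, digits 1,2,3,5,7 already taken and all letters distinct): F must equal 6, so F=6.
Step 7. [col 3: E + G ≡ X (mod 10)] column 3 reads E+G+carry(0)=X with E=5, X=3; with digits 1,2,3,5,6,7 already taken and all letters distinct, the only value for G is 8. So G=8.
Step 8. [col 4: F + S ≡ F (mod 10)] column 4 reads F+S+carry(1)=F with F=6; with digits 1,2,3,5,6,7,8 already taken and all letters distinct, the only value for S is 9, so S=9.

Answer: E=5, F=6, G=8, S=9, T=1, V=2, W=7, X=3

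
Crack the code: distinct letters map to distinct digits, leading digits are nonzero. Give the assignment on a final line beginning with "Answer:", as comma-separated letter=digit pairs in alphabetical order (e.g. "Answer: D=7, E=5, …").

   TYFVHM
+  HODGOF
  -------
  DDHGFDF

Step 1. [D] the sum has 7 digits but both addends have 6; that extra leading digit D is the final carry, namely 1, so D=1.
Step 2. [col 1: M + F ≡ F (mod 10)] column 1: given nothing yet, carry-in 0, and digits 1 already taken and all letters distinct, M+F≡F (mod 10) forces M=0, so M=0.
Step 3. [col 1: M + F ≡ F (mod 10)] F=4 is one option consistent with column 1 (M + F ≡ F (mod 10), carry-in 0) — take it. So F=4.
Step 4. [col 2: H + O ≡ D (mod 10)] no forcing yet in column 2 (carry-in 0); O=9 is free and consistent — try it ⇒ O=9.
Step 5. [col 2: H + O ≡ D (mod 10)] from column 2 (O=9, D=1, carry-in 0, digits 0,1,4,9 already taken and all letters distinct): H must equal 2, so H=2.
Step 6. [col 3: V + G ≡ F (mod 10)] column 3 (V + G ≡ F (mod 10), carry-in 1) doesn't pin V yet; pick V=7 and continue. So V=7.
Step 7. [col 3: V + G ≡ F (mod 10)] column 3: given V=7, F=4, carry-in 1, and digits 0,1,2,4,7,9 already taken and all letters distinct, V+G≡F (mod 10) forces G=6, so G=6.
Step 8. [col 5: Y + O ≡ H (mod 10)] in column 5 we have Y+O≡H with carry-in 0; given O=9, H=2 and digits 0,1,2,4,6,7,9 already taken and all letters distinct, that pins Y to 3, so Y=3.
Step 9. [col 6: T + H ≡ D (mod 10)] in column 6 we have T+H≡D with carry-in 1; given H=2, D=1 and digits 0,1,2,3,4,6,7,9 already taken and all letters distinct, that pins T to 8, so T=8.

Answer: D=1, F=4, G=6, H=2, M=0, O=9, T=8, V=7, Y=3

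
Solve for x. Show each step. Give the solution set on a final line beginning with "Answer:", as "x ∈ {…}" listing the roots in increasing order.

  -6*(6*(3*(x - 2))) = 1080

Step 1. [-6*(6*(3*(x - 2))) = 1080] divide by the outer -6, so div: 6*(3*(x - 2)) = -180.
Step 2. [6*(3*(x - 2)) = -180] divide by the outer 6, so div: 3*(x - 2) = -30.
Step 3. [3*(x - 2) = -30] 3·(inner) — divide through by 3. So div: x - 2 = -10.
Step 4. [x - 2 = -10] the outer -2 inverts by adding 2, so sub: x = -8.

Answer: x ∈ {-8}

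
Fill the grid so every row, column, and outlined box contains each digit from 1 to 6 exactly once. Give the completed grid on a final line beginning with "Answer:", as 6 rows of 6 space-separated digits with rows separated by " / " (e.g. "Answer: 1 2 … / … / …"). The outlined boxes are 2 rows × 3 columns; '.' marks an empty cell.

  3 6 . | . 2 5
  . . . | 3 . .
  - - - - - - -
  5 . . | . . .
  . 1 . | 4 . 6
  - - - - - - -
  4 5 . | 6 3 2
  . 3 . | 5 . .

Step 1. [r4c1∈{2}] only 2 remains possible at r4c1 ⇒ r4c1=2.
Step 2. [r2c1∈{1}] r2c1 has the single candidate 1. So r2c1=1.
Step 3. [r2c6∈{4}] r2c6 has the single candidate 4 ⇒ r2c6=4.
Step 4. [r6c3∈{1,2,6}] r6c3 is the only open cell in row 6 admitting 2, so r6c3=2.
Step 5. [r3c5∈{1}] only 1 remains possible at r3c5. So r3c5=1.
Step 6. [r3c3∈{3,4,6}] r3c3 is the only open cell in row 3 admitting 6, so r3c3=6.
Step 7. [r5c3∈{1}] r5c3 has the single candidate 1, so r5c3=1.
Step 8. [r2c5∈{6}] only 6 remains possible at r2c5, so r2c5=6.
Step 9. [r2c2∈{2}] r2c2's peers cover all but 2, so r2c2=2.
Step 10. [r1c4∈{1}] r1c4 is down to just 1. So r1c4=1.
Step 11. [r4c5∈{5}] r4c5's peers cover all but 5 ⇒ r4c5=5.
Step 12. [r3c4∈{2}] only 2 remains possible at r3c4, so r3c4=2.
Step 13. [r6c6∈{1}] nothing but 1 survives at r6c6 ⇒ r6c6=1.
Step 14. [r3c6∈{3}] r3c6 has the single candidate 3 ⇒ r3c6=3.
Step 15. [r3c2∈{4}] r3c2 is down to just 4, so r3c2=4.
Step 16. [r6c5∈{4}] only 4 remains possible at r6c5, so r6c5=4.
Step 17. [r2c3∈{5}] nothing but 5 survives at r2c3, so r2c3=5.
Step 18. [r4c3∈{3}] nothing but 3 survives at r4c3, so r4c3=3.
Step 19. [r1c3∈{4}] r1c3's peers cover all but 4 ⇒ r1c3=4.
Step 20. [r6c1∈{6}] r6c1's peers cover all but 6 ⇒ r6c1=6.

Answer: 3 6 4 1 2 5 / 1 2 5 3 6 4 / 5 4 6 2 1 3 / 2 1 3 4 5 6 / 4 5 1 6 3 2 / 6 3 2 5 4 1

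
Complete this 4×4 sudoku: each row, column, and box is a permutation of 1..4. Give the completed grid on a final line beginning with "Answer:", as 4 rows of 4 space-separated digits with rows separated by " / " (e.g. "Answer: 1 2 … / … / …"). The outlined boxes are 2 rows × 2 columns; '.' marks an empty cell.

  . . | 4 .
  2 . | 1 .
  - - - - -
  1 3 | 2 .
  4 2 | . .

Step 1. [r2c4∈{3}] r2c4's peers cover all but 3 ⇒ r2c4=3.
Step 2. [r1c2∈{1}] nothing but 1 survives at r1c2, so r1c2=1.
Step 3. [r1c1∈{3}] r1c1 has the single candidate 3. So r1c1=3.
Step 4. [r4c3∈{3}] nothing but 3 survives at r4c3. So r4c3=3.
Step 5. [r1c4∈{2}] nothing but 2 survives at r1c4 ⇒ r1c4=2.
Step 6. [r4c4∈{1}] only 1 remains possible at r4c4 ⇒ r4c4=1.
Step 7. [r2c2∈{4}] nothing but 4 survives at r2c2 ⇒ r2c2=4.
Step 8. [r3c4∈{4}] r3c4 has the single candidate 4 ⇒ r3c4=4.

Answer: 3 1 4 2 / 2 4 1 3 / 1 3 2 4 / 4 2 3 1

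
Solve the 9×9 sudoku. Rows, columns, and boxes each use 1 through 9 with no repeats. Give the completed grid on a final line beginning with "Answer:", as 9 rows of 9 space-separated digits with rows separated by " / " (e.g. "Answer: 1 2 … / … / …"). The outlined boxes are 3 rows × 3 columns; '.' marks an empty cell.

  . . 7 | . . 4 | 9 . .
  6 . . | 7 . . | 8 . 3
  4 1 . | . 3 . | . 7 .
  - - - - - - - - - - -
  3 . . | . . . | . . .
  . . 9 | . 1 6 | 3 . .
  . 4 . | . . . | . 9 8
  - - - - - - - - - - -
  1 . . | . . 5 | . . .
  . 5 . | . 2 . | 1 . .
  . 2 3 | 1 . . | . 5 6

Step 1. [r2c8∈{1,2,4}] 4 has one home in row 2: r2c8, so r2c8=4.
Step 2. [r5c8∈{2}] nothing but 2 survives at r5c8 ⇒ r5c8=2.
Step 3. [r6c3∈{1,2,5,6}] in row 6, 1 fits only at r6c3, so r6c3=1.
Step 4. [r6c7∈{5,6,7}] in row 6, 6 fits only at r6c7 ⇒ r6c7=6.
Step 5. [r3c4∈{2,5,6,8,9}] 6 has one home in row 3: r3c4, so r3c4=6.
Step 6. [r3c6∈{2,8,9}] across row 3, 9 lands solely at r3c6. So r3c6=9.
Step 7. [r3c3∈{2,5,8}] row 3 places 8 nowhere but r3c3 ⇒ r3c3=8.
Step 8. [r7c5∈{4,6,7,8,9}] r7c5 is the only open cell in col 5 admitting 6. So r7c5=6.
Step 9. [r2c5∈{5}] r2c5 is down to just 5, so r2c5=5.
Step 10. [r4c3∈{2,5,6}] in col 3, 5 fits only at r4c3. So r4c3=5.
Step 11. [r5c9∈{4,5,7}] in box 6, 5 fits only at r5c9 ⇒ r5c9=5.
Step 12. [r6c5∈{7}] r6c5's peers cover all but 7. So r6c5=7.
Step 13. [r5c4∈{4,8}] r5c4 is the only open cell in row 5 admitting 4. So r5c4=4.
Step 14. [r3c9∈{2}] r3c9's peers cover all but 2, so r3c9=2.
Step 15. [r1c5∈{8}] r1c5 has the single candidate 8. So r1c5=8.
Step 16. [r1c4∈{2}] r1c4 is down to just 2 ⇒ r1c4=2.
Step 17. [r7c3∈{4}] r7c3 is down to just 4. So r7c3=4.
Step 18. [r8c9∈{4,7,9}] r8c9 is the only open cell in row 8 admitting 4. So r8c9=4.
Step 19. [r9c7∈{7}] r9c7 has the single candidate 7, so r9c7=7.
Step 20. [r7c2∈{7,8,9}] 7 has one home in row 7: r7c2, so r7c2=7.
Step 21. [r9c6∈{8}] nothing but 8 survives at r9c6, so r9c6=8.
Step 22. [r8c1∈{8,9}] 8 has one home in box 7: r8c1 ⇒ r8c1=8.
Step 23. [r8c4∈{3,9}] 9 has one home in row 8: r8c4. So r8c4=9.
Step 24. [r7c4∈{3}] only 3 remains possible at r7c4. So r7c4=3.
Step 25. [r1c9∈{1}] r1c9's peers cover all but 1 ⇒ r1c9=1.
Step 26. [r4c6∈{2}] r4c6 is down to just 2 ⇒ r4c6=2.
Step 27. [r4c4∈{8}] r4c4 has the single candidate 8, so r4c4=8.
Step 28. [r5c1∈{7}] r5c1 is down to just 7. So r5c1=7.
Step 29. [r8c3∈{6}] nothing but 6 survives at r8c3 ⇒ r8c3=6.
Step 30. [r1c1∈{5}] r1c1 has the single candidate 5, so r1c1=5.
Step 31. [r1c2∈{3}] r1c2 is down to just 3 ⇒ r1c2=3.
Step 32. [r6c6∈{3}] r6c6's peers cover all but 3, so r6c6=3.
Step 33. [r7c8∈{8}] r7c8 has the single candidate 8. So r7c8=8.
Step 34. [r4c5∈{9}] r4c5's peers cover all but 9. So r4c5=9.
Step 35. [r4c2∈{6}] nothing but 6 survives at r4c2, so r4c2=6.
Step 36. [r2c3∈{2}] r2c3's peers cover all but 2 ⇒ r2c3=2.
Step 37. [r5c2∈{8}] only 8 remains possible at r5c2 ⇒ r5c2=8.
Step 38. [r2c6∈{1}] nothing but 1 survives at r2c6. So r2c6=1.
Step 39. [r8c8∈{3}] nothing but 3 survives at r8c8 ⇒ r8c8=3.
Step 40. [r4c7∈{4}] r4c7 is down to just 4, so r4c7=4.
Step 41. [r2c2∈{9}] r2c2's peers cover all but 9, so r2c2=9.
Step 42. [r4c8∈{1}] r4c8 has the single candidate 1 ⇒ r4c8=1.
Step 43. [r7c7∈{2}] r7c7's peers cover all but 2, so r7c7=2.
Step 44. [r9c1∈{9}] nothing but 9 survives at r9c1, so r9c1=9.
Step 45. [r1c8∈{6}] r1c8 has the single candidate 6. So r1c8=6.
Step 46. [r8c6∈{7}] r8c6's peers cover all but 7. So r8c6=7.
Step 47. [r9c5∈{4}] r9c5 has the single candidate 4 ⇒ r9c5=4.
Step 48. [r3c7∈{5}] r3c7 has the single candidate 5, so r3c7=5.
Step 49. [r4c9∈{7}] r4c9 has the single candidate 7, so r4c9=7.
Step 50. [r6c1∈{2}] r6c1 has the single candidate 2. So r6c1=2.
Step 51. [r7c9∈{9}] r7c9 is down to just 9. So r7c9=9.
Step 52. [r6c4∈{5}] r6c4's peers cover all but 5 ⇒ r6c4=5.

Answer: 5 3 7 2 8 4 9 6 1 / 6 9 2 7 5 1 8 4 3 / 4 1 8 6 3 9 5 7 2 / 3 6 5 8 9 2 4 1 7 / 7 8 9 4 1 6 3 2 5 / 2 4 1 5 7 3 6 9 8 / 1 7 4 3 6 5 2 8 9 / 8 5 6 9 2 7 1 3 4 / 9 2 3 1 4 8 7 5 6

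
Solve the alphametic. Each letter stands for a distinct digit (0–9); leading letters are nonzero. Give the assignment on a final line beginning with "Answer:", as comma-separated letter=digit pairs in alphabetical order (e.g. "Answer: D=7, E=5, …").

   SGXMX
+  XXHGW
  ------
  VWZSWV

Step 1. [col 1: X + W ≡ V (mod 10)] column 1 (X + W ≡ V (mod 10), carry-in 0) doesn't pin X yet; pick X=8 and continue ⇒ X=8.
Step 2. [col 1: X + W ≡ V (mod 10)] no forcing yet in column 1 (carry-in 0); V=1 is free and consistent — try it ⇒ V=1.
Step 3. [col 1: X + W ≡ V (mod 10)] in column 1 we have X+W≡V with carry-in 0; given X=8, V=1 and digits 1,8 already taken and all letters distinct, that pins W to 3 ⇒ W=3.
Step 4. [col 2: M + G ≡ W (mod 10)] several values work for G in column 2 (M + G ≡ W (mod 10), carry-in 1); try G=0 ⇒ G=0.
Step 5. [col 2: M + G ≡ W (mod 10)] in column 2 we have M+G≡W with carry-in 1; given G=0, W=3 and digits 0,1,3,8 already taken and all letters distinct, that pins M to 2, so M=2.
Step 6. [col 3: X + H ≡ S (mod 10)] several values work for H in column 3 (X + H ≡ S (mod 10), carry-in 0); try H=7, so H=7.
Step 7. [col 3: X + H ≡ S (mod 10)] from column 3 (X=8, H=7, carry-in 0, digits 0,1,2,3,7,8 already taken and all letters distinct): S must equal 5. So S=5.
Step 8. [col 4: G + X ≡ Z (mod 10)] column 4: given G=0, X=8, carry-in 1, and digits 0,1,2,3,5,7,8 already taken and all letters distinct, G+X≡Z (mod 10) forces Z=9. So Z=9.

Answer: G=0, H=7, M=2, S=5, V=1, W=3, X=8, Z=9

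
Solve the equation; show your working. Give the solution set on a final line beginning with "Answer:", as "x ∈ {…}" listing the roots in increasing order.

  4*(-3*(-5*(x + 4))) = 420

Step 1. [4*(-3*(-5*(x + 4))) = 420] 4·(inner) — divide through by 4. So div: -3*(-5*(x + 4)) = 105.
Step 2. [-3*(-5*(x + 4)) = 105] -3 out front; divide by -3. So div: -5*(x + 4) = -35.
Step 3. [-5*(x + 4) = -35] -5 out front; divide by -5 ⇒ div: x + 4 = 7.
Step 4. [x + 4 = 7] subtract 4: x sits inside (… + 4) ⇒ sub: x = 3.

Answer: x ∈ {3}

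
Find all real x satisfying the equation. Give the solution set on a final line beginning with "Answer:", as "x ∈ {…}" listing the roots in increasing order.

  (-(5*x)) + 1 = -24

Step 1. [(-(5*x)) + 1 = -24] the outer +1 inverts by subtracting 1 ⇒ sub: -(5*x) = -25.
Step 2. [-(5*x) = -25] flip signs both sides. So neg: 5*x = 25.
Step 3. [5*x = 25] 5·(inner) — divide through by 5 ⇒ div: x = 5.

Answer: x ∈ {5}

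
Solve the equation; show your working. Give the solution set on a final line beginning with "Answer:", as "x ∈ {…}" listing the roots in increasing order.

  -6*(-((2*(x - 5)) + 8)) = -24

Step 1. [-6*(-((2*(x - 5)) + 8)) = -24] -6 out front; divide by -6, so div: -((2*(x - 5)) + 8) = 4.
Step 2. [-((2*(x - 5)) + 8) = 4] flip signs both sides ⇒ neg: (2*(x - 5)) + 8 = -4.
Step 3. [(2*(x - 5)) + 8 = -4] the outer +8 inverts by subtracting 8 ⇒ sub: 2*(x - 5) = -12.
Step 4. [2*(x - 5) = -12] LHS = 2·(…); ÷2 both sides ⇒ div: x - 5 = -6.
Step 5. [x - 5 = -6] the outer -5 inverts by adding 5, so sub: x = -1.

Answer: x ∈ {-1}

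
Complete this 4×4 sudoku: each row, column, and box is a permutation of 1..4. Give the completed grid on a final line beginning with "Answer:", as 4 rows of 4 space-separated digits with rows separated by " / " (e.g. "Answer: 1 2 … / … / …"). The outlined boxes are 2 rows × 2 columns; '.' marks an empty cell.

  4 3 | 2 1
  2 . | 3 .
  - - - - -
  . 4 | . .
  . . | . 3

Step 1. [r4c1∈{1}] only 1 remains possible at r4c1. So r4c1=1.
Step 2. [r3c3∈{1}] r3c3 is down to just 1, so r3c3=1.
Step 3. [r3c4∈{2}] r3c4 has the single candidate 2, so r3c4=2.
Step 4. [r2c2∈{1}] r2c2 has the single candidate 1, so r2c2=1.
Step 5. [r2c4∈{4}] r2c4's peers cover all but 4 ⇒ r2c4=4.
Step 6. [r4c2∈{2}] r4c2 is down to just 2 ⇒ r4c2=2.
Step 7. [r4c3∈{4}] r4c3's peers cover all but 4 ⇒ r4c3=4.
Step 8. [r3c1∈{3}] r3c1 is down to just 3. So r3c1=3.

Answer: 4 3 2 1 / 2 1 3 4 / 3 4 1 2 / 1 2 4 3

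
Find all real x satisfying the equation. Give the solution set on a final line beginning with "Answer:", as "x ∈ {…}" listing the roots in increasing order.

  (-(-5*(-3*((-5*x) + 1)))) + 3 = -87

Step 1. [(-(-5*(-3*((-5*x) + 1)))) + 3 = -87] subtract 3: x sits inside (… + 3) ⇒ sub: -(-5*(-3*((-5*x) + 1))) = -90.
Step 2. [-(-5*(-3*((-5*x) + 1))) = -90] flip signs both sides ⇒ neg: -5*(-3*((-5*x) + 1)) = 90.
Step 3. [-5*(-3*((-5*x) + 1)) = 90] -5 out front; divide by -5. So div: -3*((-5*x) + 1) = -18.
Step 4. [-3*((-5*x) + 1) = -18] leading coefficient -3: divide by -3. So div: (-5*x) + 1 = 6.
Step 5. [(-5*x) + 1 = 6] subtract 1: x sits inside (… + 1) ⇒ sub: -5*x = 5.
Step 6. [-5*x = 5] -5·(inner) — divide through by -5. So div: x = -1.

Answer: x ∈ {-1}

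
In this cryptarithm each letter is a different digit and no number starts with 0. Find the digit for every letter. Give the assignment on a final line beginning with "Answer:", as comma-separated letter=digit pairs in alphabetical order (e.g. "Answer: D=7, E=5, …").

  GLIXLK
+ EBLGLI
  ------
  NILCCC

Step 1. [col 1: K + I ≡ C (mod 10)] no forcing yet in column 1 (carry-in 0); I=9 is free and consistent — try it. So I=9.
Step 2. [col 1: K + I ≡ C (mod 10)] several values work for K in column 1 (K + I ≡ C (mod 10), carry-in 0); try K=4. So K=4.
Step 3. [col 1: K + I ≡ C (mod 10)] column 1: given K=4, I=9, carry-in 0, and digits 4,9 already taken and all letters distinct, K+I≡C (mod 10) forces C=3, so C=3.
Step 4. [col 2: L + L ≡ C (mod 10)] several values work for L in column 2 (L + L ≡ C (mod 10), carry-in 1); try L=6. So L=6.
Step 5. [col 3: X + G ≡ C (mod 10)] several values work for X in column 3 (X + G ≡ C (mod 10), carry-in 1); try X=5, so X=5.
Step 6. [col 3: X + G ≡ C (mod 10)] in column 3 we have X+G≡C with carry-in 1; given X=5, C=3 and digits 3,4,5,6,9 already taken and all letters distinct, that pins G to 7 ⇒ G=7.
Step 7. [col 5: L + B ≡ I (mod 10)] from column 5 (L=6, I=9, carry-in 1, digits 3,4,5,6,7,9 already taken and all letters distinct): B must equal 2, so B=2.
Step 8. [col 6: G + E ≡ N (mod 10)] from column 6 (G=7, carry-in 0, digits 2,3,4,5,6,7,9 already taken and all letters distinct): E must equal 1, so E=1.
Step 9. [col 6: G + E ≡ N (mod 10)] from column 6 (G=7, E=1, carry-in 0, digits 1,2,3,4,5,6,7,9 already taken and all letters distinct): N must equal 8, so N=8.

Answer: B=2, C=3, E=1, G=7, I=9, K=4, L=6, N=8, X=5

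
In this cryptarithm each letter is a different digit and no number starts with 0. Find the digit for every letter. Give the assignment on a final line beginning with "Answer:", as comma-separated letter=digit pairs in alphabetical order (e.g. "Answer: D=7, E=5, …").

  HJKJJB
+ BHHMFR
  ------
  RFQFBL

Step 1. [col 1: B + R ≡ L (mod 10)] R=7 is one option consistent with column 1 (B + R ≡ L (mod 10), carry-in 0) — take it. So R=7.
Step 2. [col 1: B + R ≡ L (mod 10)] several values work for B in column 1 (B + R ≡ L (mod 10), carry-in 0); try B=4, so B=4.
Step 3. [col 1: B + R ≡ L (mod 10)] column 1: given B=4, R=7, carry-in 0, and digits 4,7 already taken and all letters distinct, B+R≡L (mod 10) forces L=1 ⇒ L=1.
Step 4. [col 2: J + F ≡ B (mod 10)] column 2 (J + F ≡ B (mod 10), carry-in 1) doesn't pin J yet; pick J=5 and continue. So J=5.
Step 5. [col 2: J + F ≡ B (mod 10)] column 2 reads J+F+carry(1)=B with J=5, B=4; with digits 1,4,5,7 already taken and all letters distinct, the only value for F is 8. So F=8.
Step 6. [col 3: J + M ≡ F (mod 10)] from column 3 (J=5, F=8, carry-in 1, digits 1,4,5,7,8 already taken and all letters distinct): M must equal 2. So M=2.
Step 7. [col 4: K + H ≡ Q (mod 10)] column 4 reads K+H+carry(0)=Q with nothing yet; with digits 1,2,4,5,7,8 already taken and all letters distinct, the only value for Q is 9, so Q=9.
Step 8. [col 4: K + H ≡ Q (mod 10)] K=6 is one option consistent with column 4 (K + H ≡ Q (mod 10), carry-in 0) — take it ⇒ K=6.
Step 9. [col 4: K + H ≡ Q (mod 10)] from column 4 (K=6, Q=9, carry-in 0, digits 1,2,4,5,6,7,8,9 already taken and all letters distinct): H must equal 3 ⇒ H=3.

Answer: B=4, F=8, H=3, J=5, K=6, L=1, M=2, Q=9, R=7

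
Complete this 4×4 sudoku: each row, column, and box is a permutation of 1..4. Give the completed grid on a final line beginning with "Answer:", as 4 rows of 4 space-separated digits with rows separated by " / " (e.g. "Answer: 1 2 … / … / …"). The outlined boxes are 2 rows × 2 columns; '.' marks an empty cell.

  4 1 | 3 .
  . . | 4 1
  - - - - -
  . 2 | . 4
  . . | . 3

Step 1. [r3c1∈{1,3}] in row 3, 3 fits only at r3c1, so r3c1=3.
Step 2. [r4c1∈{1}] only 1 remains possible at r4c1, so r4c1=1.
Step 3. [r1c4∈{2}] only 2 remains possible at r1c4. So r1c4=2.
Step 4. [r3c3∈{1}] nothing but 1 survives at r3c3, so r3c3=1.
Step 5. [r2c1∈{2}] only 2 remains possible at r2c1, so r2c1=2.
Step 6. [r2c2∈{3}] r2c2 has the single candidate 3, so r2c2=3.
Step 7. [r4c2∈{4}] r4c2 has the single candidate 4, so r4c2=4.
Step 8. [r4c3∈{2}] nothing but 2 survives at r4c3. So r4c3=2.

Answer: 4 1 3 2 / 2 3 4 1 / 3 2 1 4 / 1 4 2 3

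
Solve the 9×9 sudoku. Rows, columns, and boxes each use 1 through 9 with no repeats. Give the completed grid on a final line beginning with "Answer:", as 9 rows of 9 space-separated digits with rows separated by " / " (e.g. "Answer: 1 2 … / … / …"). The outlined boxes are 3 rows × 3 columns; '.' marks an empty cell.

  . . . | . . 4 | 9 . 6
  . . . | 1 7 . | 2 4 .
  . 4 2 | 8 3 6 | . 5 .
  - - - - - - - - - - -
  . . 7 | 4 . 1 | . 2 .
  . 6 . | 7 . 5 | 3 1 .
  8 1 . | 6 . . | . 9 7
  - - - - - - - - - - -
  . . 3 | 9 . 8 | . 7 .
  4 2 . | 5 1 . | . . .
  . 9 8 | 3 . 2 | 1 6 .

Step 1. [r7c2∈{5}] r7c2 is down to just 5, so r7c2=5.
Step 2. [r3c1∈{1,7,9}] across row 3, 9 lands solely at r3c1, so r3c1=9.
Step 3. [r7c7∈{4}] r7c7's peers cover all but 4 ⇒ r7c7=4.
Step 4. [r1c5∈{2,5}] in col 5, 5 fits only at r1c5 ⇒ r1c5=5.
Step 5. [r1c2∈{3,7,8}] across col 2, 7 lands solely at r1c2. So r1c2=7.
Step 6. [r6c7∈{5}] only 5 remains possible at r6c7 ⇒ r6c7=5.
Step 7. [r4c9∈{8}] r4c9 is down to just 8, so r4c9=8.
Step 8. [r2c9∈{3}] only 3 remains possible at r2c9 ⇒ r2c9=3.
Step 9. [r5c5∈{2,8,9}] across row 5, 8 lands solely at r5c5, so r5c5=8.
Step 10. [r8c3∈{6}] r8c3 is down to just 6. So r8c3=6.
Step 11. [r1c1∈{1,3}] 3 has one home in row 1: r1c1, so r1c1=3.
Step 12. [r4c1∈{5}] r4c1 has the single candidate 5 ⇒ r4c1=5.
Step 13. [r8c7∈{8}] r8c7's peers cover all but 8. So r8c7=8.
Step 14. [r6c3∈{4}] only 4 remains possible at r6c3. So r6c3=4.
Step 15. [r8c9∈{9}] r8c9 is down to just 9 ⇒ r8c9=9.
Step 16. [r4c2∈{3}] only 3 remains possible at r4c2. So r4c2=3.
Step 17. [r5c9∈{4}] r5c9's peers cover all but 4. So r5c9=4.
Step 18. [r7c1∈{1}] r7c1 has the single candidate 1. So r7c1=1.
Step 19. [r8c6∈{7}] nothing but 7 survives at r8c6. So r8c6=7.
Step 20. [r3c7∈{7}] r3c7 has the single candidate 7 ⇒ r3c7=7.
Step 21. [r5c1∈{2}] r5c1 is down to just 2 ⇒ r5c1=2.
Step 22. [r4c5∈{9}] nothing but 9 survives at r4c5. So r4c5=9.
Step 23. [r6c5∈{2}] only 2 remains possible at r6c5, so r6c5=2.
Step 24. [r7c5∈{6}] r7c5 is down to just 6. So r7c5=6.
Step 25. [r9c5∈{4}] only 4 remains possible at r9c5 ⇒ r9c5=4.
Step 26. [r9c1∈{7}] r9c1 has the single candidate 7, so r9c1=7.
Step 27. [r7c9∈{2}] r7c9 has the single candidate 2, so r7c9=2.
Step 28. [r1c8∈{8}] r1c8 is down to just 8. So r1c8=8.
Step 29. [r2c2∈{8}] r2c2 has the single candidate 8 ⇒ r2c2=8.
Step 30. [r1c3∈{1}] only 1 remains possible at r1c3 ⇒ r1c3=1.
Step 31. [r5c3∈{9}] r5c3's peers cover all but 9 ⇒ r5c3=9.
Step 32. [r2c3∈{5}] r2c3 has the single candidate 5. So r2c3=5.
Step 33. [r2c6∈{9}] r2c6 has the single candidate 9. So r2c6=9.
Step 34. [r8c8∈{3}] only 3 remains possible at r8c8 ⇒ r8c8=3.
Step 35. [r6c6∈{3}] r6c6's peers cover all but 3 ⇒ r6c6=3.
Step 36. [r1c4∈{2}] nothing but 2 survives at r1c4, so r1c4=2.
Step 37. [r3c9∈{1}] nothing but 1 survives at r3c9, so r3c9=1.
Step 38. [r2c1∈{6}] only 6 remains possible at r2c1. So r2c1=6.
Step 39. [r9c9∈{5}] nothing but 5 survives at r9c9. So r9c9=5.
Step 40. [r4c7∈{6}] r4c7 is down to just 6. So r4c7=6.

Answer: 3 7 1 2 5 4 9 8 6 / 6 8 5 1 7 9 2 4 3 / 9 4 2 8 3 6 7 5 1 / 5 3 7 4 9 1 6 2 8 / 2 6 9 7 8 5 3 1 4 / 8 1 4 6 2 3 5 9 7 / 1 5 3 9 6 8 4 7 2 / 4 2 6 5 1 7 8 3 9 / 7 9 8 3 4 2 1 6 5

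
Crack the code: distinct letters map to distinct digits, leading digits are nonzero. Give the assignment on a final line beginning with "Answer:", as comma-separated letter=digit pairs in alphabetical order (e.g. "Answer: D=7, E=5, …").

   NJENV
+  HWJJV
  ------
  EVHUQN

Step 1. [col 1: V + V ≡ N (mod 10)] column 1 (V + V ≡ N (mod 10), carry-in 0) doesn't pin N yet; pick N=4 and continue. So N=4.
Step 2. [E] E is the leading digit of a 6-digit sum of two 5-digit numbers; the final carry is exactly 1. So E=1.
Step 3. [col 1: V + V ≡ N (mod 10)] V=2 is one option consistent with column 1 (V + V ≡ N (mod 10), carry-in 0) — take it. So V=2.
Step 4. [col 2: N + J ≡ Q (mod 10)] J=5 is one option consistent with column 2 (N + J ≡ Q (mod 10), carry-in 0) — take it ⇒ J=5.
Step 5. [col 2: N + J ≡ Q (mod 10)] column 2 reads N+J+carry(0)=Q with N=4, J=5; with digits 1,2,4,5 already taken and all letters distinct, the only value for Q is 9, so Q=9.
Step 6. [col 3: E + J ≡ U (mod 10)] from column 3 (E=1, J=5, carry-in 0, digits 1,2,4,5,9 already taken and all letters distinct): U must equal 6, so U=6.
Step 7. [col 4: J + W ≡ H (mod 10)] column 4 (J + W ≡ H (mod 10), carry-in 0) doesn't pin H yet; pick H=8 and continue ⇒ H=8.
Step 8. [col 4: J + W ≡ H (mod 10)] in column 4 we have J+W≡H with carry-in 0; given J=5, H=8 and digits 1,2,4,5,6,8,9 already taken and all letters distinct, that pins W to 3, so W=3.

Answer: E=1, H=8, J=5, N=4, Q=9, U=6, V=2, W=3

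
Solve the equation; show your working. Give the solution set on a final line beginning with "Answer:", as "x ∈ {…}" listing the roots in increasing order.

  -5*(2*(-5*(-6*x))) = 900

Step 1. [-5*(2*(-5*(-6*x))) = 900] -5·(inner) — divide through by -5, so div: 2*(-5*(-6*x)) = -180.
Step 2. [2*(-5*(-6*x)) = -180] 2 out front; divide by 2. So div: -5*(-6*x) = -90.
Step 3. [-5*(-6*x) = -90] LHS = -5·(…); ÷-5 both sides. So div: -6*x = 18.
Step 4. [-6*x = 18] leading coefficient -6: divide by -6, so div: x = -3.

Answer: x ∈ {-3}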